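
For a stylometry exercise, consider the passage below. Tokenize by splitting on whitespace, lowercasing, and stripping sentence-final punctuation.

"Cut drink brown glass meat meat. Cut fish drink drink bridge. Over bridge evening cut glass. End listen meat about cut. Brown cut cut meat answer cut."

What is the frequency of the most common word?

Frequencies: cut:7, meat:4, drink:3, brown:2, glass:2, bridge:2, fish:1, over:1, evening:1, end:1, listen:1, about:1, answer:1
Most common: 'cut' with frequency 7.

7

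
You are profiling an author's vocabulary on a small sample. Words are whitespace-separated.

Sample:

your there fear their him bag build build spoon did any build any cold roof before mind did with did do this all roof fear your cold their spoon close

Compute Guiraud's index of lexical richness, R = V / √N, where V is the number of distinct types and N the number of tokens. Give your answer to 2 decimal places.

3.47

N = 30, V = 19.
√N = 5.477226
R = 19 / 5.477226 = 3.47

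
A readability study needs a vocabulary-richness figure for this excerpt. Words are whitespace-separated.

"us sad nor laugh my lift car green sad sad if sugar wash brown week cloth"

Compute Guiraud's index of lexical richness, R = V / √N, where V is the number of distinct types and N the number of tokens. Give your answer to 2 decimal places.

N = 16, V = 14.
√N = 4.000000
R = 14 / 4.000000 = 3.50

3.50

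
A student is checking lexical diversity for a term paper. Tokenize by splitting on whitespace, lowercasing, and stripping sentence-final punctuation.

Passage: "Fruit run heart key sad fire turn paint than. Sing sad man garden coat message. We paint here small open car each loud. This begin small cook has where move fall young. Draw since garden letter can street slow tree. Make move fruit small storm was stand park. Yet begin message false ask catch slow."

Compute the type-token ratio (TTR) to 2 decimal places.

0.82

N = 55 tokens, V = 45 types.
TTR = V / N = 45 / 55 = 0.82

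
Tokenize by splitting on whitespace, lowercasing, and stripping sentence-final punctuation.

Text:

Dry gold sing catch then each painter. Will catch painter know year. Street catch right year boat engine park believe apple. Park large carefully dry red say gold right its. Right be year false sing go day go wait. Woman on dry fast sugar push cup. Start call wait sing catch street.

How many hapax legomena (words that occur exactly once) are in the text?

24

Frequencies: catch:4, dry:3, sing:3, year:3, right:3, gold:2, painter:2, street:2, park:2, go:2, wait:2, then:1, each:1, will:1, know:1, boat:1, engine:1, believe:1, apple:1, large:1, … (15 more, each freq 1)
Hapax (freq=1): apple, be, believe, boat, call, carefully, cup, day, each, engine, false, fast, its, know, large, on, push, red, say, start, sugar, then, will, woman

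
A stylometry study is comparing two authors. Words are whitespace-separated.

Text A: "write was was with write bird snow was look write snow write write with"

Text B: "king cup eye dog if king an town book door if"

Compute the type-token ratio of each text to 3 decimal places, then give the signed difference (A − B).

TTR(A) = 6/14 = 0.429
TTR(B) = 9/11 = 0.818
Difference = 0.429 − 0.818 = -0.389

-0.389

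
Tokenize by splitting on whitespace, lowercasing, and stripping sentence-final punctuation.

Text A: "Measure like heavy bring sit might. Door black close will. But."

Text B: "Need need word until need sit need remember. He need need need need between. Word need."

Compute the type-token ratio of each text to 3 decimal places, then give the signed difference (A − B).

0.562

TTR(A) = 11/11 = 1.000
TTR(B) = 7/16 = 0.438
Difference = 1.000 − 0.438 = 0.562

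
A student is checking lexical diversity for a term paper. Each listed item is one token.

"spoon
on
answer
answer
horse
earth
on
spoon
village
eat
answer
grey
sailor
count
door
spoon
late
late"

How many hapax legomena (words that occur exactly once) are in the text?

Frequencies: spoon:3, answer:3, on:2, late:2, horse:1, earth:1, village:1, eat:1, grey:1, sailor:1, count:1, door:1
Hapax (freq=1): count, door, earth, eat, grey, horse, sailor, village

8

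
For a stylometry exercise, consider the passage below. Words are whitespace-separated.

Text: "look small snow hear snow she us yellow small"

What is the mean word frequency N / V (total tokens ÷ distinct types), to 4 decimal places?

1.2857

N = 9 tokens, V = 7 types.
Mean frequency = N / V = 9 / 7 = 1.2857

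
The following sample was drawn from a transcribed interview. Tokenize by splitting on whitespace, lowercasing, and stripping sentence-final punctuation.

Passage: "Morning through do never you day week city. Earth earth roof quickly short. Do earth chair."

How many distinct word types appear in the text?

13

Distinct types: {chair, city, day, do, earth, morning, never, quickly, roof, short, through, week, you}
V = 13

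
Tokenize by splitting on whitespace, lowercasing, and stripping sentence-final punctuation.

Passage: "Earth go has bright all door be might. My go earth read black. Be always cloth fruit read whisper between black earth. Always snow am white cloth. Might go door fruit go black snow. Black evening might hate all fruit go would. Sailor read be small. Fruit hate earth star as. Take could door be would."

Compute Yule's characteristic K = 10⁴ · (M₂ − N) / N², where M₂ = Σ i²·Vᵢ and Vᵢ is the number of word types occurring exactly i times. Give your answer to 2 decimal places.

312.50

Frequencies: go:5, earth:4, be:4, black:4, fruit:4, door:3, might:3, read:3, all:2, always:2, cloth:2, snow:2, hate:2, would:2, has:1, bright:1, my:1, whisper:1, between:1, am:1, … (8 more, each freq 1)
N = 56. Frequency spectrum: V_1=14, V_2=6, V_3=3, V_4=4, V_5=1
M₂ = 1²·14 + 2²·6 + 3²·3 + 4²·4 + 5²·1 = 154
K = 10000 × (154 − 56) / 56² = 312.50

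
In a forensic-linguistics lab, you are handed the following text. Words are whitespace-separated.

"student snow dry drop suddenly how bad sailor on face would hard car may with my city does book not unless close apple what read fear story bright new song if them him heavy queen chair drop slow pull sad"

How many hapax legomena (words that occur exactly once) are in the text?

Frequencies: drop:2, student:1, snow:1, dry:1, suddenly:1, how:1, bad:1, sailor:1, on:1, face:1, would:1, hard:1, car:1, may:1, with:1, my:1, city:1, does:1, book:1, not:1, … (19 more, each freq 1)
Hapax (freq=1): apple, bad, book, bright, car, chair, city, close, does, dry, face, fear, hard, heavy, him, how, if, may, my, new, not, on, pull, queen, read, sad, sailor, slow, snow, song, story, student, suddenly, them, unless, what, with, would

38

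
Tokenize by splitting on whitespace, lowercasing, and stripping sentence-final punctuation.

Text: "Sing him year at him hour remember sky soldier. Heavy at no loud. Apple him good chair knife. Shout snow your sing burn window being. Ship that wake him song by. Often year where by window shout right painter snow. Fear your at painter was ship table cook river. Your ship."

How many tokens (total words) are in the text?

Tokens: sing, him, year, at, him, hour, remember, sky, soldier, heavy, at, no, loud, apple, him, good, chair, knife, shout, snow, your, sing, burn, window, being, ship, that, wake, him, song, by, often, year, where, by, window, shout, right, painter, snow, fear, your, at, painter, was, ship, table, cook, river, your, ship
N = 51

51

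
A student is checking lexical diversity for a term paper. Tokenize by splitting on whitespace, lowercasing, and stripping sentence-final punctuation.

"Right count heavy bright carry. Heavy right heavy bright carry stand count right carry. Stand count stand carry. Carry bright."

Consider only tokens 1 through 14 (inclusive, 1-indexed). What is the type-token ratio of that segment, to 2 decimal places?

Segment tokens 1–14: right, count, heavy, bright, carry, heavy, right, heavy, bright, carry, stand, count, right, carry
Segment N = 14, segment V = 6.
TTR = 6 / 14 = 0.43

0.43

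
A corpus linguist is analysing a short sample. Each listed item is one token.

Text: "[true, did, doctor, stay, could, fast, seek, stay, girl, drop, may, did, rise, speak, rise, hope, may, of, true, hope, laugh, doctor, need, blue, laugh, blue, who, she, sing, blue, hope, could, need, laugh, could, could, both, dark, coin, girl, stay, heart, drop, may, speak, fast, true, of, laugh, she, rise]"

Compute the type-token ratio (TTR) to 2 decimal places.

0.47

N = 51 tokens, V = 24 types.
TTR = V / N = 24 / 51 = 0.47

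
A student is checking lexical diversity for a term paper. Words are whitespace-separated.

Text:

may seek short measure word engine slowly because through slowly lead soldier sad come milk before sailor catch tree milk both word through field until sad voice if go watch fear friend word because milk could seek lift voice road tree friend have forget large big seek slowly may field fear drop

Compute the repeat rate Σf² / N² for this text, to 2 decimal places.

Frequencies: seek:3, word:3, slowly:3, milk:3, may:2, because:2, through:2, sad:2, tree:2, field:2, voice:2, fear:2, friend:2, short:1, measure:1, engine:1, lead:1, soldier:1, come:1, before:1, … (15 more, each freq 1)
Σf² = 94; N² = 2704
Repeat rate = 94 / 2704 = 0.03

0.03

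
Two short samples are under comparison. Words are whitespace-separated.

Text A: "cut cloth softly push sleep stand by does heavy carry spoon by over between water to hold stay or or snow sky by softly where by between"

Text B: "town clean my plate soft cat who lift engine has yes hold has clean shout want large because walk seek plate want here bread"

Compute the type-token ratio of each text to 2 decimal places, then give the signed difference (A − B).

TTR(A) = 21/27 = 0.78
TTR(B) = 20/24 = 0.83
Difference = 0.78 − 0.83 = -0.05

-0.05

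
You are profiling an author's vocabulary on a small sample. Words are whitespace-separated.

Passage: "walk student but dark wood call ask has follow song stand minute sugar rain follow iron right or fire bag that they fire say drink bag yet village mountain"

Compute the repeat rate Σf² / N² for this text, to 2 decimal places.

Frequencies: follow:2, fire:2, bag:2, walk:1, student:1, but:1, dark:1, wood:1, call:1, ask:1, has:1, song:1, stand:1, minute:1, sugar:1, rain:1, iron:1, right:1, or:1, that:1, … (6 more, each freq 1)
Σf² = 35; N² = 841
Repeat rate = 35 / 841 = 0.04

0.04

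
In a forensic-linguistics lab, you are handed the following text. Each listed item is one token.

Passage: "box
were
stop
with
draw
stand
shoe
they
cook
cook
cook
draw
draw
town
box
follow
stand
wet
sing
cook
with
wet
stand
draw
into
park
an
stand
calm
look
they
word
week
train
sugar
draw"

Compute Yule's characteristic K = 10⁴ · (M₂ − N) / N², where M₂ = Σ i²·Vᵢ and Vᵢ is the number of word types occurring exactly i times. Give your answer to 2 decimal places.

Frequencies: draw:5, stand:4, cook:4, box:2, with:2, they:2, wet:2, were:1, stop:1, shoe:1, town:1, follow:1, sing:1, into:1, park:1, an:1, calm:1, look:1, word:1, week:1, … (2 more, each freq 1)
N = 36. Frequency spectrum: V_1=15, V_2=4, V_4=2, V_5=1
M₂ = 1²·15 + 2²·4 + 4²·2 + 5²·1 = 88
K = 10000 × (88 − 36) / 36² = 401.23

401.23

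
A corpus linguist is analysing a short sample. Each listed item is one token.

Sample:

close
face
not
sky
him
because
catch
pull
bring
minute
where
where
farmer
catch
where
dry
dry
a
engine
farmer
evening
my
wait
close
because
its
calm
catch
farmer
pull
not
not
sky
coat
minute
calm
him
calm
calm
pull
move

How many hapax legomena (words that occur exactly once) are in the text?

Frequencies: calm:4, not:3, catch:3, pull:3, where:3, farmer:3, close:2, sky:2, him:2, because:2, minute:2, dry:2, face:1, bring:1, a:1, engine:1, evening:1, my:1, wait:1, its:1, … (2 more, each freq 1)
Hapax (freq=1): a, bring, coat, engine, evening, face, its, move, my, wait

10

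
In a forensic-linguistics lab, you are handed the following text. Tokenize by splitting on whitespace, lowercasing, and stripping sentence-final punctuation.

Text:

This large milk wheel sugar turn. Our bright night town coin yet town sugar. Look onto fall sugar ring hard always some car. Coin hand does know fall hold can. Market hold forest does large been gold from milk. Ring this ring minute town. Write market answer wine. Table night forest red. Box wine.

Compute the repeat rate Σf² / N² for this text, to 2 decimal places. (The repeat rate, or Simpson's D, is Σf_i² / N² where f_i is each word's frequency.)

Frequencies: sugar:3, town:3, ring:3, this:2, large:2, milk:2, night:2, coin:2, fall:2, does:2, hold:2, market:2, forest:2, wine:2, wheel:1, turn:1, our:1, bright:1, yet:1, look:1, … (17 more, each freq 1)
Σf² = 94; N² = 2916
Repeat rate = 94 / 2916 = 0.03

0.03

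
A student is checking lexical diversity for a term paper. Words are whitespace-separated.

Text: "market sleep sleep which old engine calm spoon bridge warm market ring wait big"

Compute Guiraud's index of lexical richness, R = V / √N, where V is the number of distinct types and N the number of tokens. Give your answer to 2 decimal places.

3.21

N = 14, V = 12.
√N = 3.741657
R = 12 / 3.741657 = 3.21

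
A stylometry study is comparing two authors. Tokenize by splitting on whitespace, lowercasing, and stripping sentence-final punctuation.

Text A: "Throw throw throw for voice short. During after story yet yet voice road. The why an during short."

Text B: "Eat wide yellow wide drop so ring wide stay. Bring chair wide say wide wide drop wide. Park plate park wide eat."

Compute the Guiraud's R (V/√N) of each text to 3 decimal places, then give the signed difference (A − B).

A: V=12, N=18, R=2.828
B: V=12, N=22, R=2.558
Difference = 2.828 − 2.558 = 0.270

0.270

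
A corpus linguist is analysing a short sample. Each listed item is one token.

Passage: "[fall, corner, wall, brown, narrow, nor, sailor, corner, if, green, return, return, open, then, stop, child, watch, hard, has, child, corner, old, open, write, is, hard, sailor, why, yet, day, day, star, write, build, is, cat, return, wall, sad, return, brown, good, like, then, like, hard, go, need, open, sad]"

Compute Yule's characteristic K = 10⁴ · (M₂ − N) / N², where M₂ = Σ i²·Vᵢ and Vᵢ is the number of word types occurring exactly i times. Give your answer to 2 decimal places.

200.00

Frequencies: return:4, corner:3, open:3, hard:3, wall:2, brown:2, sailor:2, then:2, child:2, write:2, is:2, day:2, sad:2, like:2, fall:1, narrow:1, nor:1, if:1, green:1, stop:1, … (11 more, each freq 1)
N = 50. Frequency spectrum: V_1=17, V_2=10, V_3=3, V_4=1
M₂ = 1²·17 + 2²·10 + 3²·3 + 4²·1 = 100
K = 10000 × (100 − 50) / 50² = 200.00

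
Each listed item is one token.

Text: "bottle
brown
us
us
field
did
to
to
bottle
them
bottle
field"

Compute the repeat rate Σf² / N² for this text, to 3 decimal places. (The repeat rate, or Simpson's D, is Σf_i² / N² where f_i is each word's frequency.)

0.167

Frequencies: bottle:3, us:2, field:2, to:2, brown:1, did:1, them:1
Σf² = 24; N² = 144
Repeat rate = 24 / 144 = 0.167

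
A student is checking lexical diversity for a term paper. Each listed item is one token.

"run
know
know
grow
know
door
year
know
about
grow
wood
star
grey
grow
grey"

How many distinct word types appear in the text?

9

Distinct types: {about, door, grey, grow, know, run, star, wood, year}
V = 9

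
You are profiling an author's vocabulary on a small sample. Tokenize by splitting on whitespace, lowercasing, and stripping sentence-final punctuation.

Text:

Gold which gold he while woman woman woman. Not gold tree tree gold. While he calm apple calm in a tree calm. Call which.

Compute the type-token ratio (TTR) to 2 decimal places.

N = 24 tokens, V = 12 types.
TTR = V / N = 12 / 24 = 0.50

0.50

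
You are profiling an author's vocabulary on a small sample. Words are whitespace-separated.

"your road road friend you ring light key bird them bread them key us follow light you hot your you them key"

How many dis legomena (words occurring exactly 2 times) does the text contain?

Frequencies: you:3, key:3, them:3, your:2, road:2, light:2, friend:1, ring:1, bird:1, bread:1, us:1, follow:1, hot:1
Words with frequency 2: light, road, your

3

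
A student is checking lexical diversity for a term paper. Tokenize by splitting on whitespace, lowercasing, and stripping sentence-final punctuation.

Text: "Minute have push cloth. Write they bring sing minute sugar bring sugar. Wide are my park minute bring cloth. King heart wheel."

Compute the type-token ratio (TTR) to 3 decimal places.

0.727

N = 22 tokens, V = 16 types.
TTR = V / N = 16 / 22 = 0.727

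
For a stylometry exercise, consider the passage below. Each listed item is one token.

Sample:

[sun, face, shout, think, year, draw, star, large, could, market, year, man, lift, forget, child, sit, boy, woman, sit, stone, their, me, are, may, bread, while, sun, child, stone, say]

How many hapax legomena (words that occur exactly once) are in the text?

Frequencies: sun:2, year:2, child:2, sit:2, stone:2, face:1, shout:1, think:1, draw:1, star:1, large:1, could:1, market:1, man:1, lift:1, forget:1, boy:1, woman:1, their:1, me:1, … (5 more, each freq 1)
Hapax (freq=1): are, boy, bread, could, draw, face, forget, large, lift, man, market, may, me, say, shout, star, their, think, while, woman

20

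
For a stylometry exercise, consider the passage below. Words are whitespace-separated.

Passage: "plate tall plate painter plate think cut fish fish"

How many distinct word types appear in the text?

Distinct types: {cut, fish, painter, plate, tall, think}
V = 6

6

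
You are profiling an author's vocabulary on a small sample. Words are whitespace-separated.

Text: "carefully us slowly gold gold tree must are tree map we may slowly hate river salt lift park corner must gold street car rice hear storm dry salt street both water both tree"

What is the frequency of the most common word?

Frequencies: gold:3, tree:3, slowly:2, must:2, salt:2, street:2, both:2, carefully:1, us:1, are:1, map:1, we:1, may:1, hate:1, river:1, lift:1, park:1, corner:1, car:1, rice:1, … (4 more, each freq 1)
Most common: 'gold' with frequency 3.

3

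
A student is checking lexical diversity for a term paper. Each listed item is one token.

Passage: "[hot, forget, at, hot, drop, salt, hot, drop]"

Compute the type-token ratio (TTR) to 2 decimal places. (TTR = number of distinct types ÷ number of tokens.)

N = 8 tokens, V = 5 types.
TTR = V / N = 5 / 8 = 0.63

0.63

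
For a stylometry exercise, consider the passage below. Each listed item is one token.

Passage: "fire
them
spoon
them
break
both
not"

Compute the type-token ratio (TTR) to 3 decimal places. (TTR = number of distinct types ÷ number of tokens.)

N = 7 tokens, V = 6 types.
TTR = V / N = 6 / 7 = 0.857

0.857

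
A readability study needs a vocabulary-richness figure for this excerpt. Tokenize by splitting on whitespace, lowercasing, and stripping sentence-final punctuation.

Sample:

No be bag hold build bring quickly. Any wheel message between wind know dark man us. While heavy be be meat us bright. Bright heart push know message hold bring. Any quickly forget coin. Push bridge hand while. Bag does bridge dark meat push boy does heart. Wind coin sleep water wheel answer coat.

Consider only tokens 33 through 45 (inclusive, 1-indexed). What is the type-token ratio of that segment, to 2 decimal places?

Segment tokens 33–45: forget, coin, push, bridge, hand, while, bag, does, bridge, dark, meat, push, boy
Segment N = 13, segment V = 11.
TTR = 11 / 13 = 0.85

0.85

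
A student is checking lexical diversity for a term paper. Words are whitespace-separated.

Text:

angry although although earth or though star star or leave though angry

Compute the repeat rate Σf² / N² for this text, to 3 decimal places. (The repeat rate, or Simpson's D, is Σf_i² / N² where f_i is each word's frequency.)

Frequencies: angry:2, although:2, or:2, though:2, star:2, earth:1, leave:1
Σf² = 22; N² = 144
Repeat rate = 22 / 144 = 0.153

0.153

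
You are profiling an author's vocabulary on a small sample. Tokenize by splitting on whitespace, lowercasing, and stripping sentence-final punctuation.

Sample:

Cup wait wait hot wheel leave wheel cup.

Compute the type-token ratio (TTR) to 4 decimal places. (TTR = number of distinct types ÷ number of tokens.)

0.6250

N = 8 tokens, V = 5 types.
TTR = V / N = 5 / 8 = 0.6250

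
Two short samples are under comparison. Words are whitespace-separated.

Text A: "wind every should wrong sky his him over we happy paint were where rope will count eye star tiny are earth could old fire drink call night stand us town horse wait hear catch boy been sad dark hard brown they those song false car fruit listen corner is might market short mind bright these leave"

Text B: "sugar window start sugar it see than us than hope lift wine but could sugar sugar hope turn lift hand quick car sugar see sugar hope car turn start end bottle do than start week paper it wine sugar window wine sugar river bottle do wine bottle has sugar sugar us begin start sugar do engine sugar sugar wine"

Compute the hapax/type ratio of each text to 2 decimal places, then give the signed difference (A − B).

A: hapax=56, V=56, ratio=1.00
B: hapax=11, V=25, ratio=0.44
Difference = 1.00 − 0.44 = 0.56

0.56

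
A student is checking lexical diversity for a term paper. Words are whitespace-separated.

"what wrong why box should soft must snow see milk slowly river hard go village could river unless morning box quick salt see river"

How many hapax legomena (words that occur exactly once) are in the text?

Frequencies: river:3, box:2, see:2, what:1, wrong:1, why:1, should:1, soft:1, must:1, snow:1, milk:1, slowly:1, hard:1, go:1, village:1, could:1, unless:1, morning:1, quick:1, salt:1
Hapax (freq=1): could, go, hard, milk, morning, must, quick, salt, should, slowly, snow, soft, unless, village, what, why, wrong

17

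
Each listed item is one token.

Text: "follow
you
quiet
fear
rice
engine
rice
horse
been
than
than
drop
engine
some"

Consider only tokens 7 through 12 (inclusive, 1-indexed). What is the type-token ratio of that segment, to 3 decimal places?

Segment tokens 7–12: rice, horse, been, than, than, drop
Segment N = 6, segment V = 5.
TTR = 5 / 6 = 0.833

0.833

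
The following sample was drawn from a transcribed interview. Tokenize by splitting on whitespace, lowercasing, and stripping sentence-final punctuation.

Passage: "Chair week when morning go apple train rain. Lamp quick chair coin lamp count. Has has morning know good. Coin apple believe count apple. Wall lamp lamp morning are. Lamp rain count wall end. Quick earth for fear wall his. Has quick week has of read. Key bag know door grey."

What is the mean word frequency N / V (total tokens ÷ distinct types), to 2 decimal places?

N = 51 tokens, V = 29 types.
Mean frequency = N / V = 51 / 29 = 1.76

1.76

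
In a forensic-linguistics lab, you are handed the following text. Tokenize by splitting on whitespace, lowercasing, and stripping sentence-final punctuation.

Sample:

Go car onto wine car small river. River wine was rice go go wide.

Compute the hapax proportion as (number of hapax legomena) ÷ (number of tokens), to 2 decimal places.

Frequencies: go:3, car:2, wine:2, river:2, onto:1, small:1, was:1, rice:1, wide:1
Hapax count = 5; token count = 14.
Ratio = 5 / 14 = 0.36

0.36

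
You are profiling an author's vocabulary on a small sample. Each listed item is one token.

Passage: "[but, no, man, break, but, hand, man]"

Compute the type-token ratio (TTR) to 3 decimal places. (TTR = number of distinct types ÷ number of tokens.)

0.714

N = 7 tokens, V = 5 types.
TTR = V / N = 5 / 7 = 0.714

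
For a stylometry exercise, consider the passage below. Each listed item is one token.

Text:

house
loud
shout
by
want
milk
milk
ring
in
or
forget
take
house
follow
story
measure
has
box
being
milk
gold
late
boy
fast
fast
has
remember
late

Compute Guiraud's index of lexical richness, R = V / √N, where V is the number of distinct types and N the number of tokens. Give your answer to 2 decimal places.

N = 28, V = 22.
√N = 5.291503
R = 22 / 5.291503 = 4.16

4.16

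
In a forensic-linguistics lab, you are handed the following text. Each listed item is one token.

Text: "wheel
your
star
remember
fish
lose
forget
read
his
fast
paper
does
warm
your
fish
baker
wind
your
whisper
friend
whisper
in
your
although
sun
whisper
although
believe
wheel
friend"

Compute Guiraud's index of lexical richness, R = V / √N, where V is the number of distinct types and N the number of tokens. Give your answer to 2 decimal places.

N = 30, V = 21.
√N = 5.477226
R = 21 / 5.477226 = 3.83

3.83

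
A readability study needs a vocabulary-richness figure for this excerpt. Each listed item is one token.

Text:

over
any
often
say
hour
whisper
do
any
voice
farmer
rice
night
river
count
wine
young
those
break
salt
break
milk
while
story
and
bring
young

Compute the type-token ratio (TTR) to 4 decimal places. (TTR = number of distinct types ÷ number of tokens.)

N = 26 tokens, V = 23 types.
TTR = V / N = 23 / 26 = 0.8846

0.8846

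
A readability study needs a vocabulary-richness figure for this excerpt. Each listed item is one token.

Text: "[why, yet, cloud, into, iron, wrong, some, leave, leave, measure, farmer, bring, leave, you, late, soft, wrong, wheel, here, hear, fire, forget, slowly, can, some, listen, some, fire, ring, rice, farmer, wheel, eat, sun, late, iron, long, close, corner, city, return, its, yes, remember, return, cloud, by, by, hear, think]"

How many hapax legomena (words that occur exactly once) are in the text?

Frequencies: some:3, leave:3, cloud:2, iron:2, wrong:2, farmer:2, late:2, wheel:2, hear:2, fire:2, return:2, by:2, why:1, yet:1, into:1, measure:1, bring:1, you:1, soft:1, here:1, … (16 more, each freq 1)
Hapax (freq=1): bring, can, city, close, corner, eat, forget, here, into, its, listen, long, measure, remember, rice, ring, slowly, soft, sun, think, why, yes, yet, you

24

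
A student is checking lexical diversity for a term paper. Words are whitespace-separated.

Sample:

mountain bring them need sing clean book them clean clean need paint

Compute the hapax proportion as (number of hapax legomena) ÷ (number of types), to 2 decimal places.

0.63

Frequencies: clean:3, them:2, need:2, mountain:1, bring:1, sing:1, book:1, paint:1
Hapax count = 5; type count = 8.
Ratio = 5 / 8 = 0.63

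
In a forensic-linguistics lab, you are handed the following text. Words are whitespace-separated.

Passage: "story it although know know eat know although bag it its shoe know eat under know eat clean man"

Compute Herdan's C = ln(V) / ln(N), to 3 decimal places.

N = 19, V = 11.
ln(V) = 2.397895, ln(N) = 2.944439
C = 2.397895 / 2.944439 = 0.814

0.814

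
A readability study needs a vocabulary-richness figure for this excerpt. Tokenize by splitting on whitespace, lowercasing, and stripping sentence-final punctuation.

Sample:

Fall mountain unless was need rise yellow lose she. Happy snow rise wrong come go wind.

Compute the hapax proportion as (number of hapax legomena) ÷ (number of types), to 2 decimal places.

0.93

Frequencies: rise:2, fall:1, mountain:1, unless:1, was:1, need:1, yellow:1, lose:1, she:1, happy:1, snow:1, wrong:1, come:1, go:1, wind:1
Hapax count = 14; type count = 15.
Ratio = 14 / 15 = 0.93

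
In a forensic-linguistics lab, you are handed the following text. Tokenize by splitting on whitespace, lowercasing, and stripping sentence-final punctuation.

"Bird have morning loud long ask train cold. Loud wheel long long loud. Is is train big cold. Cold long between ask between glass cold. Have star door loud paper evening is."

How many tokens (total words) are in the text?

32

Tokens: bird, have, morning, loud, long, ask, train, cold, loud, wheel, long, long, loud, is, is, train, big, cold, cold, long, between, ask, between, glass, cold, have, star, door, loud, paper, evening, is
N = 32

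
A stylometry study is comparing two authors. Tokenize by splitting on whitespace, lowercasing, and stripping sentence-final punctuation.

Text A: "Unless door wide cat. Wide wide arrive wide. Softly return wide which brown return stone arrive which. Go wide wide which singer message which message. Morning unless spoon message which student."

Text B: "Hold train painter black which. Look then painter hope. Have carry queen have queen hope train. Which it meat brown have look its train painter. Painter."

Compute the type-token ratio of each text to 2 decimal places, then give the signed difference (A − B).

TTR(A) = 16/31 = 0.52
TTR(B) = 15/26 = 0.58
Difference = 0.52 − 0.58 = -0.06

-0.06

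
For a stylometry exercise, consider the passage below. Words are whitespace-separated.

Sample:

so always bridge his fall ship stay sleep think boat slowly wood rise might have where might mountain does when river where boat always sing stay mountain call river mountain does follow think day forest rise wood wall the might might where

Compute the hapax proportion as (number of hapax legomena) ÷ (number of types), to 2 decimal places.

0.59

Frequencies: might:4, where:3, mountain:3, always:2, stay:2, think:2, boat:2, wood:2, rise:2, does:2, river:2, so:1, bridge:1, his:1, fall:1, ship:1, sleep:1, slowly:1, have:1, when:1, … (7 more, each freq 1)
Hapax count = 16; type count = 27.
Ratio = 16 / 27 = 0.59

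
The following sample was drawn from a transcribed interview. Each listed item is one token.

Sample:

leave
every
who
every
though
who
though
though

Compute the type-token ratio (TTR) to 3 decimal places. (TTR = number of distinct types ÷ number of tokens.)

N = 8 tokens, V = 4 types.
TTR = V / N = 4 / 8 = 0.500

0.500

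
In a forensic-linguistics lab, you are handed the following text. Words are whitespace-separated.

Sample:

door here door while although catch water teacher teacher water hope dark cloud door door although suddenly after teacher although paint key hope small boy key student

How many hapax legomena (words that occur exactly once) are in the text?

11

Frequencies: door:4, although:3, teacher:3, water:2, hope:2, key:2, here:1, while:1, catch:1, dark:1, cloud:1, suddenly:1, after:1, paint:1, small:1, boy:1, student:1
Hapax (freq=1): after, boy, catch, cloud, dark, here, paint, small, student, suddenly, while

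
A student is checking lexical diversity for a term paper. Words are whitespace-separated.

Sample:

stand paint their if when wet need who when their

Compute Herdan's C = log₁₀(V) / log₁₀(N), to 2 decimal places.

0.90

N = 10, V = 8.
log₁₀(V) = 0.903090, log₁₀(N) = 1.000000
C = 0.903090 / 1.000000 = 0.90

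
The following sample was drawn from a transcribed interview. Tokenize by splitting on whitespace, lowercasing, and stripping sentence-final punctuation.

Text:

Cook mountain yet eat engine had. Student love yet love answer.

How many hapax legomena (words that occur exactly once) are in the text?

7

Frequencies: yet:2, love:2, cook:1, mountain:1, eat:1, engine:1, had:1, student:1, answer:1
Hapax (freq=1): answer, cook, eat, engine, had, mountain, student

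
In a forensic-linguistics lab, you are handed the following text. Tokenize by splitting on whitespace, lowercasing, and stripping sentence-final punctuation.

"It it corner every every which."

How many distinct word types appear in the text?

Distinct types: {corner, every, it, which}
V = 4

4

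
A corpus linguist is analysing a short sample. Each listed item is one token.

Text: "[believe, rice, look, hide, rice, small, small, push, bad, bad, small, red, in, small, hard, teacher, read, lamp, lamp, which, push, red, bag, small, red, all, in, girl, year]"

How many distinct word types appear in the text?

18

Distinct types: {all, bad, bag, believe, girl, hard, hide, in, lamp, look, push, read, red, rice, small, teacher, which, year}
V = 18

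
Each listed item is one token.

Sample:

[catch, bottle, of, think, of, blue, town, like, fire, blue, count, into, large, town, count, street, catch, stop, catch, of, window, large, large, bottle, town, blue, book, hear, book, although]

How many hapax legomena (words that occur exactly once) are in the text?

9

Frequencies: catch:3, of:3, blue:3, town:3, large:3, bottle:2, count:2, book:2, think:1, like:1, fire:1, into:1, street:1, stop:1, window:1, hear:1, although:1
Hapax (freq=1): although, fire, hear, into, like, stop, street, think, window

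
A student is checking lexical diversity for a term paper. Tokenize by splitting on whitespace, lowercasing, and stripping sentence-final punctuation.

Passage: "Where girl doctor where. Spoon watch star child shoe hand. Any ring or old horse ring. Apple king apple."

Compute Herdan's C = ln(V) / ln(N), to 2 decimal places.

0.94

N = 19, V = 16.
ln(V) = 2.772589, ln(N) = 2.944439
C = 2.772589 / 2.944439 = 0.94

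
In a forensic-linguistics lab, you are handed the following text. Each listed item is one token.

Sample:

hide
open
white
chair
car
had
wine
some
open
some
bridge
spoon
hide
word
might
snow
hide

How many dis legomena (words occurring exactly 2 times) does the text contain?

Frequencies: hide:3, open:2, some:2, white:1, chair:1, car:1, had:1, wine:1, bridge:1, spoon:1, word:1, might:1, snow:1
Words with frequency 2: open, some

2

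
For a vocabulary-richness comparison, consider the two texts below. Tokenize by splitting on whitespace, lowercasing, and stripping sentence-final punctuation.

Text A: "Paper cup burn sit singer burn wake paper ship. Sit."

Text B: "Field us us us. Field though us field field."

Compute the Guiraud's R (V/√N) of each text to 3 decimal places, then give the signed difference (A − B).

A: V=7, N=10, R=2.214
B: V=3, N=9, R=1.000
Difference = 2.214 − 1.000 = 1.214

1.214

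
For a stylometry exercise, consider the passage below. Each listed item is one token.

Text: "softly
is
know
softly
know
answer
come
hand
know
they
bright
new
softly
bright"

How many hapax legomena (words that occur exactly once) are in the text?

Frequencies: softly:3, know:3, bright:2, is:1, answer:1, come:1, hand:1, they:1, new:1
Hapax (freq=1): answer, come, hand, is, new, they

6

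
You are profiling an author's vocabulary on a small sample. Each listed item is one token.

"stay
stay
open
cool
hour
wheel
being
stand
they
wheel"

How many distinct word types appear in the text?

Distinct types: {being, cool, hour, open, stand, stay, they, wheel}
V = 8

8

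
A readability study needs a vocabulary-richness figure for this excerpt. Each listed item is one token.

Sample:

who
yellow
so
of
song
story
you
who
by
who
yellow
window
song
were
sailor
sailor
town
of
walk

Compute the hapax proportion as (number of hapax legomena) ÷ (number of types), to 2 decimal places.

Frequencies: who:3, yellow:2, of:2, song:2, sailor:2, so:1, story:1, you:1, by:1, window:1, were:1, town:1, walk:1
Hapax count = 8; type count = 13.
Ratio = 8 / 13 = 0.62

0.62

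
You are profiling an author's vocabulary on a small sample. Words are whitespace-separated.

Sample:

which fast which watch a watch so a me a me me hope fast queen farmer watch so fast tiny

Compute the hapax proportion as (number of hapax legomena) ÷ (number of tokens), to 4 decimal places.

Frequencies: fast:3, watch:3, a:3, me:3, which:2, so:2, hope:1, queen:1, farmer:1, tiny:1
Hapax count = 4; token count = 20.
Ratio = 4 / 20 = 0.2000

0.2000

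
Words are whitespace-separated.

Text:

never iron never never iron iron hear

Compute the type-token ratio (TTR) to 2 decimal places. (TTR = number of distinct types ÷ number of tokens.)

N = 7 tokens, V = 3 types.
TTR = V / N = 3 / 7 = 0.43

0.43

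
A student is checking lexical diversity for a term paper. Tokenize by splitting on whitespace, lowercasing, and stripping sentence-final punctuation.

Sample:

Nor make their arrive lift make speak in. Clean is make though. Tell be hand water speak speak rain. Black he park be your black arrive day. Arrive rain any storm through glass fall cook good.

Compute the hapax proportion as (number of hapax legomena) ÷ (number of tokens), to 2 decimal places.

0.58

Frequencies: make:3, arrive:3, speak:3, be:2, rain:2, black:2, nor:1, their:1, lift:1, in:1, clean:1, is:1, though:1, tell:1, hand:1, water:1, he:1, park:1, your:1, day:1, … (7 more, each freq 1)
Hapax count = 21; token count = 36.
Ratio = 21 / 36 = 0.58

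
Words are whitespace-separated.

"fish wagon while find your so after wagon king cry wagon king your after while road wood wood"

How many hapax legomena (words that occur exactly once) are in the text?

Frequencies: wagon:3, while:2, your:2, after:2, king:2, wood:2, fish:1, find:1, so:1, cry:1, road:1
Hapax (freq=1): cry, find, fish, road, so

5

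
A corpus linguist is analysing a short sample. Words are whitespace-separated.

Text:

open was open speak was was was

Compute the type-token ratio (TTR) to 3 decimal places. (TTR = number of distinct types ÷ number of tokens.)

N = 7 tokens, V = 3 types.
TTR = V / N = 3 / 7 = 0.429

0.429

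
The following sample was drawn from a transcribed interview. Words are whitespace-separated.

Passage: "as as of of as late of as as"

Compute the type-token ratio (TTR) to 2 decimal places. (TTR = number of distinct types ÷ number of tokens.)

0.33

N = 9 tokens, V = 3 types.
TTR = V / N = 3 / 9 = 0.33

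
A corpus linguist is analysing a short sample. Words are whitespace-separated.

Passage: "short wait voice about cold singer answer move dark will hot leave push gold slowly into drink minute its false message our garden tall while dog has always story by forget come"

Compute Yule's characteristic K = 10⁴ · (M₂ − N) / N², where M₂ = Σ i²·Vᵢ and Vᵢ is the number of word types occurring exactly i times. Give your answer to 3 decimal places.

Frequencies: short:1, wait:1, voice:1, about:1, cold:1, singer:1, answer:1, move:1, dark:1, will:1, hot:1, leave:1, push:1, gold:1, slowly:1, into:1, drink:1, minute:1, its:1, false:1, … (12 more, each freq 1)
N = 32. Frequency spectrum: V_1=32
M₂ = 1²·32 = 32
K = 10000 × (32 − 32) / 32² = 0.000

0.000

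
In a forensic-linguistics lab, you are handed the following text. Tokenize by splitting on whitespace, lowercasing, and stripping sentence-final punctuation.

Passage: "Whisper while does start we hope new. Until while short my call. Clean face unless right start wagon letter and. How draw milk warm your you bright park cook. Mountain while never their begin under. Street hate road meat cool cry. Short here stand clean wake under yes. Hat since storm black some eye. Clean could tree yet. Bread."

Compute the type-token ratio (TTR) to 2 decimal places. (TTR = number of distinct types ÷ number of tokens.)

N = 59 tokens, V = 52 types.
TTR = V / N = 52 / 59 = 0.88

0.88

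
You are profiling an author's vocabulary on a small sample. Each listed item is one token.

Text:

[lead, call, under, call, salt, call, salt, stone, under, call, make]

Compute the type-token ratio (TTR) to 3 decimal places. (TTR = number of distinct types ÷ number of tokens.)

N = 11 tokens, V = 6 types.
TTR = V / N = 6 / 11 = 0.545

0.545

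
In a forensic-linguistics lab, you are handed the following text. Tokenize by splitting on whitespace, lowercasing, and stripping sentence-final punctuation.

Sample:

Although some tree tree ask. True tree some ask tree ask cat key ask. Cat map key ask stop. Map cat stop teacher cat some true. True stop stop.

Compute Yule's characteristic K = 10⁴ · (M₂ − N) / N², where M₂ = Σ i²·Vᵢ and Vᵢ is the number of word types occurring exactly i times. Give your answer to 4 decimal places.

Frequencies: ask:5, tree:4, cat:4, stop:4, some:3, true:3, key:2, map:2, although:1, teacher:1
N = 29. Frequency spectrum: V_1=2, V_2=2, V_3=2, V_4=3, V_5=1
M₂ = 1²·2 + 2²·2 + 3²·2 + 4²·3 + 5²·1 = 101
K = 10000 × (101 − 29) / 29² = 856.1237

856.1237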